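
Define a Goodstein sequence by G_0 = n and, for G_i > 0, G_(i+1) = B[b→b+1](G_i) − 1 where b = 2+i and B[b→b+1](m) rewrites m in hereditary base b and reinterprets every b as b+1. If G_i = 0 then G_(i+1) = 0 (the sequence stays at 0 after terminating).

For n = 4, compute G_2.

41

base 2: 4 = 2^2; at 3: 3^3 = 27; next = 26
base 3: 26 = 2·3^2 + 2·3 + 2; at 4: 2·4^2 + 2·4 + 2 = 42; next = 41
base 4: 41 = 2·4^2 + 2·4 + 1; at 5: 2·5^2 + 2·5 + 1 = 61; next = 60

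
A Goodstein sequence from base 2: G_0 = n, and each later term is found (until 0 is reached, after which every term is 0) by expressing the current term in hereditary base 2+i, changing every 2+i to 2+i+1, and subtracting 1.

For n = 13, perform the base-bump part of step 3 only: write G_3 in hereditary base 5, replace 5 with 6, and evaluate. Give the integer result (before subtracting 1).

G_0 = 13. HB_2(13) = 2^(2 + 1) + 2^2 + 1. Bump = 109. G_1 = 108.
G_1 = 108. HB_3(108) = 3^(3 + 1) + 3^3. Bump = 1280. G_2 = 1279.
G_2 = 1279. HB_4(1279) = 4^(4 + 1) + 3·4^3 + 3·4^2 + 3·4 + 3. Bump = 16093. G_3 = 16092.
G_3 = 16092. HB_5(16092) = 5^(5 + 1) + 3·5^3 + 3·5^2 + 3·5 + 2. Bump = 280712. G_4 = 280711.

280712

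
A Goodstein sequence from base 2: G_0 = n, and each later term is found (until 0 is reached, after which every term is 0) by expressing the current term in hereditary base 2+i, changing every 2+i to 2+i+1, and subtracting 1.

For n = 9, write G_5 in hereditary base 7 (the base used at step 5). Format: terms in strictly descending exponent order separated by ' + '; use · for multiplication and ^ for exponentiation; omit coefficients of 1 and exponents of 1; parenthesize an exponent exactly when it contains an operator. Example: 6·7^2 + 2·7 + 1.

3·7^7 + 3·7^3 + 3·7^2 + 3·7

[0] 9 ≡ 2^(2 + 1) + 1 (base 2). Lift 3: 82. −1: 81.
[1] 81 ≡ 3^(3 + 1) (base 3). Lift 4: 1024. −1: 1023.
[2] 1023 ≡ 3·4^4 + 3·4^3 + 3·4^2 + 3·4 + 3 (base 4). Lift 5: 9843. −1: 9842.
[3] 9842 ≡ 3·5^5 + 3·5^3 + 3·5^2 + 3·5 + 2 (base 5). Lift 6: 140744. −1: 140743.
[4] 140743 ≡ 3·6^6 + 3·6^3 + 3·6^2 + 3·6 + 1 (base 6). Lift 7: 2471827. −1: 2471826.
[5] 2471826 ≡ 3·7^7 + 3·7^3 + 3·7^2 + 3·7 (base 7). Lift 8: 50333400. −1: 50333399.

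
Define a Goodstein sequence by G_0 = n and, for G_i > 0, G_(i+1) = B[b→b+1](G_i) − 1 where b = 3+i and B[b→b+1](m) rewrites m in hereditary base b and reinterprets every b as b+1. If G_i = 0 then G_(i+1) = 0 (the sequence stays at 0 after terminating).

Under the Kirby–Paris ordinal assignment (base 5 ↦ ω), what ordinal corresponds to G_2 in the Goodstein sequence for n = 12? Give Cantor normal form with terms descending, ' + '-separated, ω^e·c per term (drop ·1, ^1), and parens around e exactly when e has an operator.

(0) 12|_3 = 3^2 + 3 ↦ 4^2 + 4|_4 = 20 ⇒ 19
(1) 19|_4 = 4^2 + 3 ↦ 5^2 + 3|_5 = 28 ⇒ 27

ω^2 + 2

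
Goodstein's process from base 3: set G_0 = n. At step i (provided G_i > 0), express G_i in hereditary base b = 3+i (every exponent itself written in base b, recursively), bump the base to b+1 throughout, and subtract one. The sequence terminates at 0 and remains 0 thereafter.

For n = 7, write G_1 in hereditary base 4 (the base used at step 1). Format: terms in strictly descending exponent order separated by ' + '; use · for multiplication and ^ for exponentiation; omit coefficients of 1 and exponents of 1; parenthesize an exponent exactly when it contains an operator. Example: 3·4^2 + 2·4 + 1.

2·4

step 0: 7 = 2·3 + 1; sub 4 for 3: 2·4 + 1; = 9; G_1 = 9−1 = 8
step 1: 8 = 2·4; sub 5 for 4: 2·5; = 10; G_2 = 10−1 = 9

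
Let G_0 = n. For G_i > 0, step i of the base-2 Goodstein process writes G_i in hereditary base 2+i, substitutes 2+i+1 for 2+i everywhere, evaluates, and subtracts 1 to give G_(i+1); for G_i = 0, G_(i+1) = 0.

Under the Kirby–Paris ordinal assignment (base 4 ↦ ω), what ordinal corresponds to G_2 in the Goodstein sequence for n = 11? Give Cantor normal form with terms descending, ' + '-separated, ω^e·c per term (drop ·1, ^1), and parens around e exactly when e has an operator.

ω^(ω + 1) + 3

G_0=11  [base 2] 2^(2 + 1) + 2 + 1  →[2↦3]→  3^(3 + 1) + 3 + 1 = 85  −1 ⇒ G_1=84
G_1=84  [base 3] 3^(3 + 1) + 3  →[3↦4]→  4^(4 + 1) + 4 = 1028  −1 ⇒ G_2=1027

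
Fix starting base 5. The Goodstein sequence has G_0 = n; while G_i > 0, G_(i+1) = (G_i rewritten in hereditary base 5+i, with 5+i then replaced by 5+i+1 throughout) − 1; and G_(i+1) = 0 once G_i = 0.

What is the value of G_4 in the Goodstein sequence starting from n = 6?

G_0 = 6. HB_5(6) = 5 + 1. Bump = 7. G_1 = 6.
G_1 = 6. HB_6(6) = 6. Bump = 7. G_2 = 6.
G_2 = 6. HB_7(6) = 6. Bump = 6. G_3 = 5.
G_3 = 5. HB_8(5) = 5. Bump = 5. G_4 = 4.

4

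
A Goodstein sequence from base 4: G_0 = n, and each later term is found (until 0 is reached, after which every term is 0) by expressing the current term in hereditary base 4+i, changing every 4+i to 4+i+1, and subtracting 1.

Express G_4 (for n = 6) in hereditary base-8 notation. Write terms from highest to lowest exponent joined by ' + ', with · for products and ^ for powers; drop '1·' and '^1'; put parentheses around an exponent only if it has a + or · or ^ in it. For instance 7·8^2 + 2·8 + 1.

[0] 6 ≡ 4 + 2 (base 4). Lift 5: 7. −1: 6.
[1] 6 ≡ 5 + 1 (base 5). Lift 6: 7. −1: 6.
[2] 6 ≡ 6 (base 6). Lift 7: 7. −1: 6.
[3] 6 ≡ 6 (base 7). Lift 8: 6. −1: 5.
[4] 5 ≡ 5 (base 8). Lift 9: 5. −1: 4.

5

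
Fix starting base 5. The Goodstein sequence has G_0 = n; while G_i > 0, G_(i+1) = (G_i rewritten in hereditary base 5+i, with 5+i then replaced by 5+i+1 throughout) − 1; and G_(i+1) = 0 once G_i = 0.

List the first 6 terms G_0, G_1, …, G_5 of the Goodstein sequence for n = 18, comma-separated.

18, 20, 22, 24, 26, 27

(0) 18|_5 = 3·5 + 3 ↦ 3·6 + 3|_6 = 21 ⇒ 20
(1) 20|_6 = 3·6 + 2 ↦ 3·7 + 2|_7 = 23 ⇒ 22
(2) 22|_7 = 3·7 + 1 ↦ 3·8 + 1|_8 = 25 ⇒ 24
(3) 24|_8 = 3·8 ↦ 3·9|_9 = 27 ⇒ 26
(4) 26|_9 = 2·9 + 8 ↦ 2·10 + 8|_10 = 28 ⇒ 27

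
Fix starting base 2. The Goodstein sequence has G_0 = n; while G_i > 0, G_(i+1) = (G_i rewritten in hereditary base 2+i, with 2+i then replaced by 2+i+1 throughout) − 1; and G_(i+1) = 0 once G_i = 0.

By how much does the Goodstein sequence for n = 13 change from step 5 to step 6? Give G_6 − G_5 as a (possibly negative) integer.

base 2: 13 = 2^(2 + 1) + 2^2 + 1; at 3: 3^(3 + 1) + 3^3 + 1 = 109; next = 108
base 3: 108 = 3^(3 + 1) + 3^3; at 4: 4^(4 + 1) + 4^4 = 1280; next = 1279
base 4: 1279 = 4^(4 + 1) + 3·4^3 + 3·4^2 + 3·4 + 3; at 5: 5^(5 + 1) + 3·5^3 + 3·5^2 + 3·5 + 3 = 16093; next = 16092
base 5: 16092 = 5^(5 + 1) + 3·5^3 + 3·5^2 + 3·5 + 2; at 6: 6^(6 + 1) + 3·6^3 + 3·6^2 + 3·6 + 2 = 280712; next = 280711
base 6: 280711 = 6^(6 + 1) + 3·6^3 + 3·6^2 + 3·6 + 1; at 7: 7^(7 + 1) + 3·7^3 + 3·7^2 + 3·7 + 1 = 5765999; next = 5765998
base 7: 5765998 = 7^(7 + 1) + 3·7^3 + 3·7^2 + 3·7; at 8: 8^(8 + 1) + 3·8^3 + 3·8^2 + 3·8 = 134219480; next = 134219479

128453481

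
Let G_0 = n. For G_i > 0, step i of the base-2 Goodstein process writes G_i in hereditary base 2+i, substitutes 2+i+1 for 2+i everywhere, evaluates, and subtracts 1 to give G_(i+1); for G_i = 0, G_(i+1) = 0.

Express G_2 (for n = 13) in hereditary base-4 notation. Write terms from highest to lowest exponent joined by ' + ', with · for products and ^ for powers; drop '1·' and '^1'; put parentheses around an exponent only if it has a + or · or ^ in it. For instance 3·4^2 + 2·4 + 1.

4^(4 + 1) + 3·4^3 + 3·4^2 + 3·4 + 3

base 2: 13 = 2^(2 + 1) + 2^2 + 1; at 3: 3^(3 + 1) + 3^3 + 1 = 109; next = 108
base 3: 108 = 3^(3 + 1) + 3^3; at 4: 4^(4 + 1) + 4^4 = 1280; next = 1279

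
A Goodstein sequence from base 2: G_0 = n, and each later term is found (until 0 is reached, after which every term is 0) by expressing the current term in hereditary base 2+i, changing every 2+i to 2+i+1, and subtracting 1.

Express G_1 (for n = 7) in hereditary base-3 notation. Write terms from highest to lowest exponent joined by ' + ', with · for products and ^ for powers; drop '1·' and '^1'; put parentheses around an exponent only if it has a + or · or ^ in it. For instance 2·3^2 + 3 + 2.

step 0: 7 = 2^2 + 2 + 1; sub 3 for 2: 3^3 + 3 + 1; = 31; G_1 = 31−1 = 30
step 1: 30 = 3^3 + 3; sub 4 for 3: 4^4 + 4; = 260; G_2 = 260−1 = 259

3^3 + 3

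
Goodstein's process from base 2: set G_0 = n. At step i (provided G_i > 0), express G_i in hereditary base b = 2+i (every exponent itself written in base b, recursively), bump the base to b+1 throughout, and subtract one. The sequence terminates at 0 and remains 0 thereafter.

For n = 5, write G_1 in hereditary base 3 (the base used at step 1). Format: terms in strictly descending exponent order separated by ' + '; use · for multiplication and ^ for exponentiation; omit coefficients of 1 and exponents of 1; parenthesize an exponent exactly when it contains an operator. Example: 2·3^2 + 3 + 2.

5 —HB2→ 2^2 + 1 —bump→ 3^3 + 1 = 28 —(−1)→ 27
27 —HB3→ 3^3 —bump→ 4^4 = 256 —(−1)→ 255

3^3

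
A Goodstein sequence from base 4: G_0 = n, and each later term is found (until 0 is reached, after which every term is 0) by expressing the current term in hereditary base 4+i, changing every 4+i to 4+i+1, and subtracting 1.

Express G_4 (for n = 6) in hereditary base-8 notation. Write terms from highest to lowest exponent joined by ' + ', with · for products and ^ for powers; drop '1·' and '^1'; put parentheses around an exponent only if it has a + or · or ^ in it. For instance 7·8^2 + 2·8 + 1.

5

i=0: 6 = 4 + 2 (b=4); 4→5: 5 + 2 = 7; 7−1 = 6
i=1: 6 = 5 + 1 (b=5); 5→6: 6 + 1 = 7; 7−1 = 6
i=2: 6 = 6 (b=6); 6→7: 7 = 7; 7−1 = 6
i=3: 6 = 6 (b=7); 7→8: 6 = 6; 6−1 = 5
i=4: 5 = 5 (b=8); 8→9: 5 = 5; 5−1 = 4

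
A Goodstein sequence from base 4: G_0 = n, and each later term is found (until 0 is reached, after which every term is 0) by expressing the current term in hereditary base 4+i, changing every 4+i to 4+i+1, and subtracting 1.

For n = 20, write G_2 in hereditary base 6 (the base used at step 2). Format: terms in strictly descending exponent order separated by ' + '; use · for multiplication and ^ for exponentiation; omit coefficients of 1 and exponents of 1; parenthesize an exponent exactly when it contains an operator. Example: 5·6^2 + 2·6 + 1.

6^2 + 3

G_0 = 20. HB_4(20) = 4^2 + 4. Bump = 30. G_1 = 29.
G_1 = 29. HB_5(29) = 5^2 + 4. Bump = 40. G_2 = 39.
G_2 = 39. HB_6(39) = 6^2 + 3. Bump = 52. G_3 = 51.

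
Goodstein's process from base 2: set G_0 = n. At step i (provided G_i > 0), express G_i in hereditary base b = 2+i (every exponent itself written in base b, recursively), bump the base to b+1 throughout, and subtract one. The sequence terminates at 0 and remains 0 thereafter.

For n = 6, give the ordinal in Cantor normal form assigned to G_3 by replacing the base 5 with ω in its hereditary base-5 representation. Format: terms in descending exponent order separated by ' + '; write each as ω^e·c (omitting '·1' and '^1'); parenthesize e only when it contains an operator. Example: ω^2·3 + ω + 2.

step 0: 6 = 2^2 + 2; sub 3 for 2: 3^3 + 3; = 30; G_1 = 30−1 = 29
step 1: 29 = 3^3 + 2; sub 4 for 3: 4^4 + 2; = 258; G_2 = 258−1 = 257
step 2: 257 = 4^4 + 1; sub 5 for 4: 5^5 + 1; = 3126; G_3 = 3126−1 = 3125
step 3: 3125 = 5^5; sub 6 for 5: 6^6; = 46656; G_4 = 46656−1 = 46655

ω^ω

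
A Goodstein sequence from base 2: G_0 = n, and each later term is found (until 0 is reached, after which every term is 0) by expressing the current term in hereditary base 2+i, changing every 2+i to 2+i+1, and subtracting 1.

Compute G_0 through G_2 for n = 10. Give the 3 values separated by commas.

10, 83, 1025

base 2: 10 = 2^(2 + 1) + 2; at 3: 3^(3 + 1) + 3 = 84; next = 83
base 3: 83 = 3^(3 + 1) + 2; at 4: 4^(4 + 1) + 2 = 1026; next = 1025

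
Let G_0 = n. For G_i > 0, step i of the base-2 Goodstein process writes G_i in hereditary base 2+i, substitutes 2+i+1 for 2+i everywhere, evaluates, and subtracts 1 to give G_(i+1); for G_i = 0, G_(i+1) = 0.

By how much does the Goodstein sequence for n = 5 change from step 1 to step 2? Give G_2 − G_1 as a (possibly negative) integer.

step 0: 5 = 2^2 + 1; sub 3 for 2: 3^3 + 1; = 28; G_1 = 28−1 = 27
step 1: 27 = 3^3; sub 4 for 3: 4^4; = 256; G_2 = 256−1 = 255

228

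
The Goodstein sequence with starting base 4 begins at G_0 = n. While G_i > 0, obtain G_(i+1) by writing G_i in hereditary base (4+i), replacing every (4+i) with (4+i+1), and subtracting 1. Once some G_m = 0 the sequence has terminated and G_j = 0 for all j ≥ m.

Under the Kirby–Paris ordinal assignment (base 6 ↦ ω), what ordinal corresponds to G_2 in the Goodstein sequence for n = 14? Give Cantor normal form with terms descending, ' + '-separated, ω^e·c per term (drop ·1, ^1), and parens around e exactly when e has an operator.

G_0 = 14. HB_4(14) = 3·4 + 2. Bump = 17. G_1 = 16.
G_1 = 16. HB_5(16) = 3·5 + 1. Bump = 19. G_2 = 18.

ω·3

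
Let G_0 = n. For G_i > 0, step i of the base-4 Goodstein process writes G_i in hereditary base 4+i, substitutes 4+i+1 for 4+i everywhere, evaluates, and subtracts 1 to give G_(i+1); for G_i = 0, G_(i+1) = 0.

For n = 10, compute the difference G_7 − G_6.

0

i=0: 10 = 2·4 + 2 (b=4); 4→5: 2·5 + 2 = 12; 12−1 = 11
i=1: 11 = 2·5 + 1 (b=5); 5→6: 2·6 + 1 = 13; 13−1 = 12
i=2: 12 = 2·6 (b=6); 6→7: 2·7 = 14; 14−1 = 13
i=3: 13 = 7 + 6 (b=7); 7→8: 8 + 6 = 14; 14−1 = 13
i=4: 13 = 8 + 5 (b=8); 8→9: 9 + 5 = 14; 14−1 = 13
i=5: 13 = 9 + 4 (b=9); 9→10: 10 + 4 = 14; 14−1 = 13
i=6: 13 = 10 + 3 (b=10); 10→11: 11 + 3 = 14; 14−1 = 13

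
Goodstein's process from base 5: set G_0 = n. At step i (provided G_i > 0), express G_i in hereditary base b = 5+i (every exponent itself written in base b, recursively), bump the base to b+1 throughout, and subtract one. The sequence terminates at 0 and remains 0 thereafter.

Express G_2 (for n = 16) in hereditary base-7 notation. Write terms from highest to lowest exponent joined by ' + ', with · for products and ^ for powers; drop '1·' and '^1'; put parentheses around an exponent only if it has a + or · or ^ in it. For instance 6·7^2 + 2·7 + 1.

2·7 + 6

(0) 16|_5 = 3·5 + 1 ↦ 3·6 + 1|_6 = 19 ⇒ 18
(1) 18|_6 = 3·6 ↦ 3·7|_7 = 21 ⇒ 20
(2) 20|_7 = 2·7 + 6 ↦ 2·8 + 6|_8 = 22 ⇒ 21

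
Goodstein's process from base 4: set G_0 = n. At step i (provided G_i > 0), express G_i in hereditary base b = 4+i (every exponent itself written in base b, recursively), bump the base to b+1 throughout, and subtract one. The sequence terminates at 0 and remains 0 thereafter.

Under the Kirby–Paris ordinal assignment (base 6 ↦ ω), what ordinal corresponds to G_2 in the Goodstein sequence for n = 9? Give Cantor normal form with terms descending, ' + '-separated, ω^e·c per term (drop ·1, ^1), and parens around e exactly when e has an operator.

ω + 5

i=0: 9 = 2·4 + 1 (b=4); 4→5: 2·5 + 1 = 11; 11−1 = 10
i=1: 10 = 2·5 (b=5); 5→6: 2·6 = 12; 12−1 = 11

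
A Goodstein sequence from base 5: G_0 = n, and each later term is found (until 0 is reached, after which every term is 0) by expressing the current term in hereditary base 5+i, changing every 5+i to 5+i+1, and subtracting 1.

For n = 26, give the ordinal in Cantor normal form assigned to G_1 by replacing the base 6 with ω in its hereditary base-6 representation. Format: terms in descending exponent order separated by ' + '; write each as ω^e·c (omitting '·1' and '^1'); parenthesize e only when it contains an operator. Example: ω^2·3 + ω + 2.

ω^2

G_0=26  [base 5] 5^2 + 1  →[5↦6]→  6^2 + 1 = 37  −1 ⇒ G_1=36
G_1=36  [base 6] 6^2  →[6↦7]→  7^2 = 49  −1 ⇒ G_2=48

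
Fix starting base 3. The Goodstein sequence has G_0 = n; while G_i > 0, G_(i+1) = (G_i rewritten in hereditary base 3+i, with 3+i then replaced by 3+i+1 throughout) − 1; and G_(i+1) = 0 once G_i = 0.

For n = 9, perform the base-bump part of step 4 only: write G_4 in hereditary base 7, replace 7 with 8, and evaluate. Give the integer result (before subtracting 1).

24

step 0: 9 = 3^2; sub 4 for 3: 4^2; = 16; G_1 = 16−1 = 15
step 1: 15 = 3·4 + 3; sub 5 for 4: 3·5 + 3; = 18; G_2 = 18−1 = 17
step 2: 17 = 3·5 + 2; sub 6 for 5: 3·6 + 2; = 20; G_3 = 20−1 = 19
step 3: 19 = 3·6 + 1; sub 7 for 6: 3·7 + 1; = 22; G_4 = 22−1 = 21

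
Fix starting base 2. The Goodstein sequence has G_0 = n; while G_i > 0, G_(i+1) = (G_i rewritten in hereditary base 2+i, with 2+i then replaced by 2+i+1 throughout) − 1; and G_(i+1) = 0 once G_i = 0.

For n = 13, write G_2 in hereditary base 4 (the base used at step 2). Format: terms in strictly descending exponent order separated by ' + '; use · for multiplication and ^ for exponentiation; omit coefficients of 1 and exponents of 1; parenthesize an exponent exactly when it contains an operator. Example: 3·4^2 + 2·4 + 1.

i=0: 13 = 2^(2 + 1) + 2^2 + 1 (b=2); 2→3: 3^(3 + 1) + 3^3 + 1 = 109; 109−1 = 108
i=1: 108 = 3^(3 + 1) + 3^3 (b=3); 3→4: 4^(4 + 1) + 4^4 = 1280; 1280−1 = 1279
i=2: 1279 = 4^(4 + 1) + 3·4^3 + 3·4^2 + 3·4 + 3 (b=4); 4→5: 5^(5 + 1) + 3·5^3 + 3·5^2 + 3·5 + 3 = 16093; 16093−1 = 16092

4^(4 + 1) + 3·4^3 + 3·4^2 + 3·4 + 3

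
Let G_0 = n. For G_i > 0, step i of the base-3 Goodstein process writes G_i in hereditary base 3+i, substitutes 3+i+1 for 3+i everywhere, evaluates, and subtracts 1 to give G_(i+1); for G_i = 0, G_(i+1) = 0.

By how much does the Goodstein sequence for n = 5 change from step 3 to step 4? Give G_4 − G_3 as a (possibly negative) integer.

-1

G_0=5  [base 3] 3 + 2  →[3↦4]→  4 + 2 = 6  −1 ⇒ G_1=5
G_1=5  [base 4] 4 + 1  →[4↦5]→  5 + 1 = 6  −1 ⇒ G_2=5
G_2=5  [base 5] 5  →[5↦6]→  6 = 6  −1 ⇒ G_3=5
G_3=5  [base 6] 5  →[6↦7]→  5 = 5  −1 ⇒ G_4=4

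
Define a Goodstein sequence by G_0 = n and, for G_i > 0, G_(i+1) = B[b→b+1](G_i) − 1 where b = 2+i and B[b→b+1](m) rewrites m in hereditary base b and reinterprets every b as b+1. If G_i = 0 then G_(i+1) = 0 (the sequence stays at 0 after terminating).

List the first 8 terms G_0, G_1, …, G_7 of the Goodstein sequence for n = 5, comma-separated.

5, 27, 255, 467, 775, 1197, 1751, 2454

i=0: 5 = 2^2 + 1 (b=2); 2→3: 3^3 + 1 = 28; 28−1 = 27
i=1: 27 = 3^3 (b=3); 3→4: 4^4 = 256; 256−1 = 255
i=2: 255 = 3·4^3 + 3·4^2 + 3·4 + 3 (b=4); 4→5: 3·5^3 + 3·5^2 + 3·5 + 3 = 468; 468−1 = 467
i=3: 467 = 3·5^3 + 3·5^2 + 3·5 + 2 (b=5); 5→6: 3·6^3 + 3·6^2 + 3·6 + 2 = 776; 776−1 = 775
i=4: 775 = 3·6^3 + 3·6^2 + 3·6 + 1 (b=6); 6→7: 3·7^3 + 3·7^2 + 3·7 + 1 = 1198; 1198−1 = 1197
i=5: 1197 = 3·7^3 + 3·7^2 + 3·7 (b=7); 7→8: 3·8^3 + 3·8^2 + 3·8 = 1752; 1752−1 = 1751
i=6: 1751 = 3·8^3 + 3·8^2 + 2·8 + 7 (b=8); 8→9: 3·9^3 + 3·9^2 + 2·9 + 7 = 2455; 2455−1 = 2454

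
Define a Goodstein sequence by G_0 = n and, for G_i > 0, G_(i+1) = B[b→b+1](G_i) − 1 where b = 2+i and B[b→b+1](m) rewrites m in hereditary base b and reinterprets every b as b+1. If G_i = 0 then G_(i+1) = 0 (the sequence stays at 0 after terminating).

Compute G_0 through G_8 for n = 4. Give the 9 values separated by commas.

G_0 = 4. HB_2(4) = 2^2. Bump = 27. G_1 = 26.
G_1 = 26. HB_3(26) = 2·3^2 + 2·3 + 2. Bump = 42. G_2 = 41.
G_2 = 41. HB_4(41) = 2·4^2 + 2·4 + 1. Bump = 61. G_3 = 60.
G_3 = 60. HB_5(60) = 2·5^2 + 2·5. Bump = 84. G_4 = 83.
G_4 = 83. HB_6(83) = 2·6^2 + 6 + 5. Bump = 110. G_5 = 109.
G_5 = 109. HB_7(109) = 2·7^2 + 7 + 4. Bump = 140. G_6 = 139.
G_6 = 139. HB_8(139) = 2·8^2 + 8 + 3. Bump = 174. G_7 = 173.
G_7 = 173. HB_9(173) = 2·9^2 + 9 + 2. Bump = 212. G_8 = 211.

4, 26, 41, 60, 83, 109, 139, 173, 211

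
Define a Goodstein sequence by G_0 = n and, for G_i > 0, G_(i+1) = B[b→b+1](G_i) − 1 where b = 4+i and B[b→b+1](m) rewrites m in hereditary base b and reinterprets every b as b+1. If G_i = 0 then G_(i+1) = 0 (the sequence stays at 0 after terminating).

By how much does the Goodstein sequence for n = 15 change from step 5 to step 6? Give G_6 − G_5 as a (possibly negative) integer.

base 4: 15 = 3·4 + 3; at 5: 3·5 + 3 = 18; next = 17
base 5: 17 = 3·5 + 2; at 6: 3·6 + 2 = 20; next = 19
base 6: 19 = 3·6 + 1; at 7: 3·7 + 1 = 22; next = 21
base 7: 21 = 3·7; at 8: 3·8 = 24; next = 23
base 8: 23 = 2·8 + 7; at 9: 2·9 + 7 = 25; next = 24
base 9: 24 = 2·9 + 6; at 10: 2·10 + 6 = 26; next = 25

1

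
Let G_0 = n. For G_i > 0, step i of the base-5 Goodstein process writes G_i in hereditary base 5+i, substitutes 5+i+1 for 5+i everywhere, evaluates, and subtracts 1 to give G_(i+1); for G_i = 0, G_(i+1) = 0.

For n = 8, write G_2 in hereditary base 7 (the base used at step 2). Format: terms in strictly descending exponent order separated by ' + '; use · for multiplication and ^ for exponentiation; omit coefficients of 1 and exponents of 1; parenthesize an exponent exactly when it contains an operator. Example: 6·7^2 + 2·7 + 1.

7 + 1

G_0 = 8. HB_5(8) = 5 + 3. Bump = 9. G_1 = 8.
G_1 = 8. HB_6(8) = 6 + 2. Bump = 9. G_2 = 8.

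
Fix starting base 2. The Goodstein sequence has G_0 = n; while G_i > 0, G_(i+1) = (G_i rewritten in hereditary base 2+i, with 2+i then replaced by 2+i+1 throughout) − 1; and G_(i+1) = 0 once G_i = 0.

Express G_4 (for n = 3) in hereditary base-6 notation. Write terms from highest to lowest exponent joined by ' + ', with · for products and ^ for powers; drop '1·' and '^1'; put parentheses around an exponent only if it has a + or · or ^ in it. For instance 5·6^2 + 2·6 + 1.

G_0=3  [base 2] 2 + 1  →[2↦3]→  3 + 1 = 4  −1 ⇒ G_1=3
G_1=3  [base 3] 3  →[3↦4]→  4 = 4  −1 ⇒ G_2=3
G_2=3  [base 4] 3  →[4↦5]→  3 = 3  −1 ⇒ G_3=2
G_3=2  [base 5] 2  →[5↦6]→  2 = 2  −1 ⇒ G_4=1

1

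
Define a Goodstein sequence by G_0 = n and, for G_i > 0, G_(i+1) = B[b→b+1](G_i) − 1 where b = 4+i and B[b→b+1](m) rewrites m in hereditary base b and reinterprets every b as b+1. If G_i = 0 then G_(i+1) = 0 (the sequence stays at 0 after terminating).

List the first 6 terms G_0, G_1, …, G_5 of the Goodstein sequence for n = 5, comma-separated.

5, 5, 5, 4, 3, 2

5 —HB4→ 4 + 1 —bump→ 5 + 1 = 6 —(−1)→ 5
5 —HB5→ 5 —bump→ 6 = 6 —(−1)→ 5
5 —HB6→ 5 —bump→ 5 = 5 —(−1)→ 4
4 —HB7→ 4 —bump→ 4 = 4 —(−1)→ 3
3 —HB8→ 3 —bump→ 3 = 3 —(−1)→ 2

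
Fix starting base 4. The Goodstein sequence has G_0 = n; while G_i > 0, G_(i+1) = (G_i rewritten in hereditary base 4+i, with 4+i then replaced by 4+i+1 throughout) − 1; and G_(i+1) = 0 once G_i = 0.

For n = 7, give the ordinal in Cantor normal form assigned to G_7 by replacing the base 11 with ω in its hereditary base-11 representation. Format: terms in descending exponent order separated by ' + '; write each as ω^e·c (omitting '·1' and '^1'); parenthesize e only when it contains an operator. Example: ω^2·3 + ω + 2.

G_0=7  [base 4] 4 + 3  →[4↦5]→  5 + 3 = 8  −1 ⇒ G_1=7
G_1=7  [base 5] 5 + 2  →[5↦6]→  6 + 2 = 8  −1 ⇒ G_2=7
G_2=7  [base 6] 6 + 1  →[6↦7]→  7 + 1 = 8  −1 ⇒ G_3=7
G_3=7  [base 7] 7  →[7↦8]→  8 = 8  −1 ⇒ G_4=7
G_4=7  [base 8] 7  →[8↦9]→  7 = 7  −1 ⇒ G_5=6
G_5=6  [base 9] 6  →[9↦10]→  6 = 6  −1 ⇒ G_6=5
G_6=5  [base 10] 5  →[10↦11]→  5 = 5  −1 ⇒ G_7=4
G_7=4  [base 11] 4  →[11↦12]→  4 = 4  −1 ⇒ G_8=3

4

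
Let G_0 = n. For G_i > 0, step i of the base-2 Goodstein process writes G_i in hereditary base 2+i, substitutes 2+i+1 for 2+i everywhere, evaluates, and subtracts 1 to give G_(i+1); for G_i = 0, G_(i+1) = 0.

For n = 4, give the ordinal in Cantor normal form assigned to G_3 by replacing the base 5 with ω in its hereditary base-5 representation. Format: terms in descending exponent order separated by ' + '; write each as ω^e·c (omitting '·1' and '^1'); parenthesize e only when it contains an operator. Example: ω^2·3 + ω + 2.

ω^2·2 + ω·2

G_0=4  [base 2] 2^2  →[2↦3]→  3^3 = 27  −1 ⇒ G_1=26
G_1=26  [base 3] 2·3^2 + 2·3 + 2  →[3↦4]→  2·4^2 + 2·4 + 2 = 42  −1 ⇒ G_2=41
G_2=41  [base 4] 2·4^2 + 2·4 + 1  →[4↦5]→  2·5^2 + 2·5 + 1 = 61  −1 ⇒ G_3=60
G_3=60  [base 5] 2·5^2 + 2·5  →[5↦6]→  2·6^2 + 2·6 = 84  −1 ⇒ G_4=83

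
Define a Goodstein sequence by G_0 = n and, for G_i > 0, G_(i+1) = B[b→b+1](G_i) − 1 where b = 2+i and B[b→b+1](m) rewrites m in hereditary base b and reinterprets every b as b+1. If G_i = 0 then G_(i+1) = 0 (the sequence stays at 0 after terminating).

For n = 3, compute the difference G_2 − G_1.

0

step 0: 3 = 2 + 1; sub 3 for 2: 3 + 1; = 4; G_1 = 4−1 = 3
step 1: 3 = 3; sub 4 for 3: 4; = 4; G_2 = 4−1 = 3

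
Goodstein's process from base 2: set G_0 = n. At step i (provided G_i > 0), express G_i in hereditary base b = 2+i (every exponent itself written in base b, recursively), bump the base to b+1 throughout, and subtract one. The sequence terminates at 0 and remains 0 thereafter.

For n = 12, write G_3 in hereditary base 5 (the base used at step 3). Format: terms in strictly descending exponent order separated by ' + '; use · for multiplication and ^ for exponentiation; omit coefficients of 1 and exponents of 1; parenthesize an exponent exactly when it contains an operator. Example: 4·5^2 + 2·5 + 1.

5^(5 + 1) + 2·5^2 + 2·5

[0] 12 ≡ 2^(2 + 1) + 2^2 (base 2). Lift 3: 108. −1: 107.
[1] 107 ≡ 3^(3 + 1) + 2·3^2 + 2·3 + 2 (base 3). Lift 4: 1066. −1: 1065.
[2] 1065 ≡ 4^(4 + 1) + 2·4^2 + 2·4 + 1 (base 4). Lift 5: 15686. −1: 15685.
[3] 15685 ≡ 5^(5 + 1) + 2·5^2 + 2·5 (base 5). Lift 6: 280020. −1: 280019.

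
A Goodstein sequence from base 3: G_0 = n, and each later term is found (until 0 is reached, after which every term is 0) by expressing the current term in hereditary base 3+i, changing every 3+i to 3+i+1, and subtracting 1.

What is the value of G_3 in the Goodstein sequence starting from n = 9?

19

base 3: 9 = 3^2; at 4: 4^2 = 16; next = 15
base 4: 15 = 3·4 + 3; at 5: 3·5 + 3 = 18; next = 17
base 5: 17 = 3·5 + 2; at 6: 3·6 + 2 = 20; next = 19
base 6: 19 = 3·6 + 1; at 7: 3·7 + 1 = 22; next = 21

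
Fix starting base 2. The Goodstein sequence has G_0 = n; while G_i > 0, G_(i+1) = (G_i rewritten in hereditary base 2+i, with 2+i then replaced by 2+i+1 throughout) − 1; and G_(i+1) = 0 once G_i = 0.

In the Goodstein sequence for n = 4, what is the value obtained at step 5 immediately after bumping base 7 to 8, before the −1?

140

base 2: 4 = 2^2; at 3: 3^3 = 27; next = 26
base 3: 26 = 2·3^2 + 2·3 + 2; at 4: 2·4^2 + 2·4 + 2 = 42; next = 41
base 4: 41 = 2·4^2 + 2·4 + 1; at 5: 2·5^2 + 2·5 + 1 = 61; next = 60
base 5: 60 = 2·5^2 + 2·5; at 6: 2·6^2 + 2·6 = 84; next = 83
base 6: 83 = 2·6^2 + 6 + 5; at 7: 2·7^2 + 7 + 5 = 110; next = 109
base 7: 109 = 2·7^2 + 7 + 4; at 8: 2·8^2 + 8 + 4 = 140; next = 139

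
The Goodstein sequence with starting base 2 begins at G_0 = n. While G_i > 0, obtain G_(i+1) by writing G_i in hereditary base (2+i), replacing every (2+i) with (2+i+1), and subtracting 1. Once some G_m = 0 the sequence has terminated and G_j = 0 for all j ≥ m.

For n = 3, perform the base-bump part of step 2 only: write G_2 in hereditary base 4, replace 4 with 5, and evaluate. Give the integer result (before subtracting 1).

G_0=3  [base 2] 2 + 1  →[2↦3]→  3 + 1 = 4  −1 ⇒ G_1=3
G_1=3  [base 3] 3  →[3↦4]→  4 = 4  −1 ⇒ G_2=3

3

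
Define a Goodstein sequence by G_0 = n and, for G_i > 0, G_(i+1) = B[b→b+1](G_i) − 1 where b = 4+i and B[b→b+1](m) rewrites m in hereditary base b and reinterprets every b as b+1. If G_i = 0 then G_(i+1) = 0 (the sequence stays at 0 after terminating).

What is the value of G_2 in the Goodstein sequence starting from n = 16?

base 4: 16 = 4^2; at 5: 5^2 = 25; next = 24
base 5: 24 = 4·5 + 4; at 6: 4·6 + 4 = 28; next = 27
base 6: 27 = 4·6 + 3; at 7: 4·7 + 3 = 31; next = 30

27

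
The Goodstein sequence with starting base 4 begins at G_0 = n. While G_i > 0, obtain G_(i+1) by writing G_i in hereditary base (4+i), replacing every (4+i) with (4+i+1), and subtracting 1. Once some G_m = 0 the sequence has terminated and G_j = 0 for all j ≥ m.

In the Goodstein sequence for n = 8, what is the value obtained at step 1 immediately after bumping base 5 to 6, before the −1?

step 0: 8 = 2·4; sub 5 for 4: 2·5; = 10; G_1 = 10−1 = 9
step 1: 9 = 5 + 4; sub 6 for 5: 6 + 4; = 10; G_2 = 10−1 = 9

10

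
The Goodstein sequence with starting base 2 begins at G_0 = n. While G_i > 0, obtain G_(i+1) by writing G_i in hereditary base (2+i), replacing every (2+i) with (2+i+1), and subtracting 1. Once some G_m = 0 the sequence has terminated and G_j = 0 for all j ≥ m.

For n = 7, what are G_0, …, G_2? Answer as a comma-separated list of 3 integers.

7, 30, 259

i=0: 7 = 2^2 + 2 + 1 (b=2); 2→3: 3^3 + 3 + 1 = 31; 31−1 = 30
i=1: 30 = 3^3 + 3 (b=3); 3→4: 4^4 + 4 = 260; 260−1 = 259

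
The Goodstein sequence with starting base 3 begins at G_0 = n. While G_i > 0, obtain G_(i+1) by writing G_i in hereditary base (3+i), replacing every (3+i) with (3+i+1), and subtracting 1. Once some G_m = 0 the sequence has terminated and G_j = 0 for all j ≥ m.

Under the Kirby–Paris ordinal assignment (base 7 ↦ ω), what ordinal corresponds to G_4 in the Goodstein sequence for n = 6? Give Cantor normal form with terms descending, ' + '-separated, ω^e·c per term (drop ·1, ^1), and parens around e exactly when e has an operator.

ω

G_0 = 6. HB_3(6) = 2·3. Bump = 8. G_1 = 7.
G_1 = 7. HB_4(7) = 4 + 3. Bump = 8. G_2 = 7.
G_2 = 7. HB_5(7) = 5 + 2. Bump = 8. G_3 = 7.
G_3 = 7. HB_6(7) = 6 + 1. Bump = 8. G_4 = 7.
G_4 = 7. HB_7(7) = 7. Bump = 8. G_5 = 7.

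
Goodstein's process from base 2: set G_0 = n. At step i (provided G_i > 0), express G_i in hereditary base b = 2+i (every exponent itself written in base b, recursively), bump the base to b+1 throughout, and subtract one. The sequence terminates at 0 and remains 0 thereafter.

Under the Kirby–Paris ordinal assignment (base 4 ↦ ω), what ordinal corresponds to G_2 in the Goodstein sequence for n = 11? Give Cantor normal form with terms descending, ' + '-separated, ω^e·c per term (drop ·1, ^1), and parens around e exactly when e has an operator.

step 0: 11 = 2^(2 + 1) + 2 + 1; sub 3 for 2: 3^(3 + 1) + 3 + 1; = 85; G_1 = 85−1 = 84
step 1: 84 = 3^(3 + 1) + 3; sub 4 for 3: 4^(4 + 1) + 4; = 1028; G_2 = 1028−1 = 1027
step 2: 1027 = 4^(4 + 1) + 3; sub 5 for 4: 5^(5 + 1) + 3; = 15628; G_3 = 15628−1 = 15627

ω^(ω + 1) + 3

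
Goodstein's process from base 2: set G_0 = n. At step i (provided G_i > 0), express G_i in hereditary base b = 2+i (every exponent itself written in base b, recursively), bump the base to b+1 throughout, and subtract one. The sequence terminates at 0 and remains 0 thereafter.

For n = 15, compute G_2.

1283

G_0 = 15. HB_2(15) = 2^(2 + 1) + 2^2 + 2 + 1. Bump = 112. G_1 = 111.
G_1 = 111. HB_3(111) = 3^(3 + 1) + 3^3 + 3. Bump = 1284. G_2 = 1283.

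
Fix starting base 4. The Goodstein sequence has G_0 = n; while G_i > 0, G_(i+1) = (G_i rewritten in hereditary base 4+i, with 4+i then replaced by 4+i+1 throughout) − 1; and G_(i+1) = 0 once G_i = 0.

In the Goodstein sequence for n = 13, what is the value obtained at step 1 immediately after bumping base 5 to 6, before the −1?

18

13 —HB4→ 3·4 + 1 —bump→ 3·5 + 1 = 16 —(−1)→ 15
15 —HB5→ 3·5 —bump→ 3·6 = 18 —(−1)→ 17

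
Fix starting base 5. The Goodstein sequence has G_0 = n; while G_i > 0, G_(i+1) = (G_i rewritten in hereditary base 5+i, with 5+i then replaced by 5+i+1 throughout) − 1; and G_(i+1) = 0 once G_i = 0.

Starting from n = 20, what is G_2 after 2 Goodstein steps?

[0] 20 ≡ 4·5 (base 5). Lift 6: 24. −1: 23.
[1] 23 ≡ 3·6 + 5 (base 6). Lift 7: 26. −1: 25.
[2] 25 ≡ 3·7 + 4 (base 7). Lift 8: 28. −1: 27.

25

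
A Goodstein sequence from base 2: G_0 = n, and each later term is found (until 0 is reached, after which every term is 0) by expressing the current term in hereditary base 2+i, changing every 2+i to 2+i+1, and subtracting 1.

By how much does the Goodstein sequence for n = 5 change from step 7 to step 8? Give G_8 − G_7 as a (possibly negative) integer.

i=0: 5 = 2^2 + 1 (b=2); 2→3: 3^3 + 1 = 28; 28−1 = 27
i=1: 27 = 3^3 (b=3); 3→4: 4^4 = 256; 256−1 = 255
i=2: 255 = 3·4^3 + 3·4^2 + 3·4 + 3 (b=4); 4→5: 3·5^3 + 3·5^2 + 3·5 + 3 = 468; 468−1 = 467
i=3: 467 = 3·5^3 + 3·5^2 + 3·5 + 2 (b=5); 5→6: 3·6^3 + 3·6^2 + 3·6 + 2 = 776; 776−1 = 775
i=4: 775 = 3·6^3 + 3·6^2 + 3·6 + 1 (b=6); 6→7: 3·7^3 + 3·7^2 + 3·7 + 1 = 1198; 1198−1 = 1197
i=5: 1197 = 3·7^3 + 3·7^2 + 3·7 (b=7); 7→8: 3·8^3 + 3·8^2 + 3·8 = 1752; 1752−1 = 1751
i=6: 1751 = 3·8^3 + 3·8^2 + 2·8 + 7 (b=8); 8→9: 3·9^3 + 3·9^2 + 2·9 + 7 = 2455; 2455−1 = 2454
i=7: 2454 = 3·9^3 + 3·9^2 + 2·9 + 6 (b=9); 9→10: 3·10^3 + 3·10^2 + 2·10 + 6 = 3326; 3326−1 = 3325

871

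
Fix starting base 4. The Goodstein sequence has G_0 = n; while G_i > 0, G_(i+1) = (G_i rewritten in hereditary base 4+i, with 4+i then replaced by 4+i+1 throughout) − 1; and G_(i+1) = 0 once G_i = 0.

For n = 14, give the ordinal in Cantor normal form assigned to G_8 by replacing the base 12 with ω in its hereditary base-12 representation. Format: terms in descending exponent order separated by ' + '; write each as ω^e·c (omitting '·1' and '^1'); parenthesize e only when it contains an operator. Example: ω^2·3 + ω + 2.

14 —HB4→ 3·4 + 2 —bump→ 3·5 + 2 = 17 —(−1)→ 16
16 —HB5→ 3·5 + 1 —bump→ 3·6 + 1 = 19 —(−1)→ 18
18 —HB6→ 3·6 —bump→ 3·7 = 21 —(−1)→ 20
20 —HB7→ 2·7 + 6 —bump→ 2·8 + 6 = 22 —(−1)→ 21
21 —HB8→ 2·8 + 5 —bump→ 2·9 + 5 = 23 —(−1)→ 22
22 —HB9→ 2·9 + 4 —bump→ 2·10 + 4 = 24 —(−1)→ 23
23 —HB10→ 2·10 + 3 —bump→ 2·11 + 3 = 25 —(−1)→ 24
24 —HB11→ 2·11 + 2 —bump→ 2·12 + 2 = 26 —(−1)→ 25
25 —HB12→ 2·12 + 1 —bump→ 2·13 + 1 = 27 —(−1)→ 26

ω·2 + 1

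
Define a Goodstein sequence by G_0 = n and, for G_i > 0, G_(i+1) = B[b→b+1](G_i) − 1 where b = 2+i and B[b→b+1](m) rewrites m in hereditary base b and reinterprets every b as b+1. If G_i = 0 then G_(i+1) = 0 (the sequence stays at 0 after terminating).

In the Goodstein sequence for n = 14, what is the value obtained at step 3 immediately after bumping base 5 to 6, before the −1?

326592

step 0: 14 = 2^(2 + 1) + 2^2 + 2; sub 3 for 2: 3^(3 + 1) + 3^3 + 3; = 111; G_1 = 111−1 = 110
step 1: 110 = 3^(3 + 1) + 3^3 + 2; sub 4 for 3: 4^(4 + 1) + 4^4 + 2; = 1282; G_2 = 1282−1 = 1281
step 2: 1281 = 4^(4 + 1) + 4^4 + 1; sub 5 for 4: 5^(5 + 1) + 5^5 + 1; = 18751; G_3 = 18751−1 = 18750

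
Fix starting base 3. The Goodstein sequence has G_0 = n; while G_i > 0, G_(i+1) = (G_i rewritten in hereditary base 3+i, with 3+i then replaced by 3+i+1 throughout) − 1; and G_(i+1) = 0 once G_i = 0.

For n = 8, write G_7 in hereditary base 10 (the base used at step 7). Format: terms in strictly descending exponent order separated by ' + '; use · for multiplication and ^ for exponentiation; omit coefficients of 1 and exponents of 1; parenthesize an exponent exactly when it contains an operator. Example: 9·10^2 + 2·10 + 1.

G_0 = 8. HB_3(8) = 2·3 + 2. Bump = 10. G_1 = 9.
G_1 = 9. HB_4(9) = 2·4 + 1. Bump = 11. G_2 = 10.
G_2 = 10. HB_5(10) = 2·5. Bump = 12. G_3 = 11.
G_3 = 11. HB_6(11) = 6 + 5. Bump = 12. G_4 = 11.
G_4 = 11. HB_7(11) = 7 + 4. Bump = 12. G_5 = 11.
G_5 = 11. HB_8(11) = 8 + 3. Bump = 12. G_6 = 11.
G_6 = 11. HB_9(11) = 9 + 2. Bump = 12. G_7 = 11.
G_7 = 11. HB_10(11) = 10 + 1. Bump = 12. G_8 = 11.

10 + 1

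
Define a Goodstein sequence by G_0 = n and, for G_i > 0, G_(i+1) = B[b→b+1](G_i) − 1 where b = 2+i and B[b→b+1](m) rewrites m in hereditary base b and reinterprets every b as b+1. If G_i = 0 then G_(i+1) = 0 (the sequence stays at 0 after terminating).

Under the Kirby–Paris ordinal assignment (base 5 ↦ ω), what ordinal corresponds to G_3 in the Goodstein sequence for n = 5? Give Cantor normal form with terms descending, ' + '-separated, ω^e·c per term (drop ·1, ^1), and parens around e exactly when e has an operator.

(0) 5|_2 = 2^2 + 1 ↦ 3^3 + 1|_3 = 28 ⇒ 27
(1) 27|_3 = 3^3 ↦ 4^4|_4 = 256 ⇒ 255
(2) 255|_4 = 3·4^3 + 3·4^2 + 3·4 + 3 ↦ 3·5^3 + 3·5^2 + 3·5 + 3|_5 = 468 ⇒ 467
(3) 467|_5 = 3·5^3 + 3·5^2 + 3·5 + 2 ↦ 3·6^3 + 3·6^2 + 3·6 + 2|_6 = 776 ⇒ 775

ω^3·3 + ω^2·3 + ω·3 + 2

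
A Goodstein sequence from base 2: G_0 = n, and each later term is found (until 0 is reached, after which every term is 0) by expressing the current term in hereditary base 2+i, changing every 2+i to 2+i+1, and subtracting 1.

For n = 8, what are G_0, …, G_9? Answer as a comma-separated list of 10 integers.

base 2: 8 = 2^(2 + 1); at 3: 3^(3 + 1) = 81; next = 80
base 3: 80 = 2·3^3 + 2·3^2 + 2·3 + 2; at 4: 2·4^4 + 2·4^2 + 2·4 + 2 = 554; next = 553
base 4: 553 = 2·4^4 + 2·4^2 + 2·4 + 1; at 5: 2·5^5 + 2·5^2 + 2·5 + 1 = 6311; next = 6310
base 5: 6310 = 2·5^5 + 2·5^2 + 2·5; at 6: 2·6^6 + 2·6^2 + 2·6 = 93396; next = 93395
base 6: 93395 = 2·6^6 + 2·6^2 + 6 + 5; at 7: 2·7^7 + 2·7^2 + 7 + 5 = 1647196; next = 1647195
base 7: 1647195 = 2·7^7 + 2·7^2 + 7 + 4; at 8: 2·8^8 + 2·8^2 + 8 + 4 = 33554572; next = 33554571
base 8: 33554571 = 2·8^8 + 2·8^2 + 8 + 3; at 9: 2·9^9 + 2·9^2 + 9 + 3 = 774841152; next = 774841151
base 9: 774841151 = 2·9^9 + 2·9^2 + 9 + 2; at 10: 2·10^10 + 2·10^2 + 10 + 2 = 20000000212; next = 20000000211
base 10: 20000000211 = 2·10^10 + 2·10^2 + 10 + 1; at 11: 2·11^11 + 2·11^2 + 11 + 1 = 570623341476; next = 570623341475

8, 80, 553, 6310, 93395, 1647195, 33554571, 774841151, 20000000211, 570623341475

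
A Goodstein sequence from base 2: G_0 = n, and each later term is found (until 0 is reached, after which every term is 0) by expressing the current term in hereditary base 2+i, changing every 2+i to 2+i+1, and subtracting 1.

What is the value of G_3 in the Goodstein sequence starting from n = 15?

18752

[0] 15 ≡ 2^(2 + 1) + 2^2 + 2 + 1 (base 2). Lift 3: 112. −1: 111.
[1] 111 ≡ 3^(3 + 1) + 3^3 + 3 (base 3). Lift 4: 1284. −1: 1283.
[2] 1283 ≡ 4^(4 + 1) + 4^4 + 3 (base 4). Lift 5: 18753. −1: 18752.
[3] 18752 ≡ 5^(5 + 1) + 5^5 + 2 (base 5). Lift 6: 326594. −1: 326593.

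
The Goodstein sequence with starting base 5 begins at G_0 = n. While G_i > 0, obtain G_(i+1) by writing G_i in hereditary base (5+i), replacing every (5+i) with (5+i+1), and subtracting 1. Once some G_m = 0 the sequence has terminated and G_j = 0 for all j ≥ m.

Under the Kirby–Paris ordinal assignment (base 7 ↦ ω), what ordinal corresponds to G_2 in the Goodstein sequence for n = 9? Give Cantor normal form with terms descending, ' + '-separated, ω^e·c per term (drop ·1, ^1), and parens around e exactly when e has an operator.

ω + 2

base 5: 9 = 5 + 4; at 6: 6 + 4 = 10; next = 9
base 6: 9 = 6 + 3; at 7: 7 + 3 = 10; next = 9
base 7: 9 = 7 + 2; at 8: 8 + 2 = 10; next = 9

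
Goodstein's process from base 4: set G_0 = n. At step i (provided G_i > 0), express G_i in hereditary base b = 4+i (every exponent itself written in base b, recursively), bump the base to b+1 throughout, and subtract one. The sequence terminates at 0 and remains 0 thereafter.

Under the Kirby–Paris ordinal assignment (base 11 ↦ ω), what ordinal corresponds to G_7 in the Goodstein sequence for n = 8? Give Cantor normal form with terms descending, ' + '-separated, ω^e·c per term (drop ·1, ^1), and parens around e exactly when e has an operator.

(0) 8|_4 = 2·4 ↦ 2·5|_5 = 10 ⇒ 9
(1) 9|_5 = 5 + 4 ↦ 6 + 4|_6 = 10 ⇒ 9
(2) 9|_6 = 6 + 3 ↦ 7 + 3|_7 = 10 ⇒ 9
(3) 9|_7 = 7 + 2 ↦ 8 + 2|_8 = 10 ⇒ 9
(4) 9|_8 = 8 + 1 ↦ 9 + 1|_9 = 10 ⇒ 9
(5) 9|_9 = 9 ↦ 10|_10 = 10 ⇒ 9
(6) 9|_10 = 9 ↦ 9|_11 = 9 ⇒ 8
(7) 8|_11 = 8 ↦ 8|_12 = 8 ⇒ 7

8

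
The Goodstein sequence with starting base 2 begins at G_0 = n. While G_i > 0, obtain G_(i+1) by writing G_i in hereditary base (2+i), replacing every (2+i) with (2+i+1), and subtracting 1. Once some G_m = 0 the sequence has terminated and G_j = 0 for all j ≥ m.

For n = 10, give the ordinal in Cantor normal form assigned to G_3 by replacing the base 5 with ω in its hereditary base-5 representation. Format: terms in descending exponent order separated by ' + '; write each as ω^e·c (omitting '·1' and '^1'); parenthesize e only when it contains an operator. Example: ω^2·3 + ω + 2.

G_0 = 10. HB_2(10) = 2^(2 + 1) + 2. Bump = 84. G_1 = 83.
G_1 = 83. HB_3(83) = 3^(3 + 1) + 2. Bump = 1026. G_2 = 1025.
G_2 = 1025. HB_4(1025) = 4^(4 + 1) + 1. Bump = 15626. G_3 = 15625.
G_3 = 15625. HB_5(15625) = 5^(5 + 1). Bump = 279936. G_4 = 279935.

ω^(ω + 1)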